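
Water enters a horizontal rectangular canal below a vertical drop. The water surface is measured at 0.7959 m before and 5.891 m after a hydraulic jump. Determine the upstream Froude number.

Fr₁ = 5.576

For a rectangular channel the momentum equation gives q² = ½·g·y₁·y₂·(y₁ + y₂) = ½×9.81×0.7959×5.891×6.687 = 153.8.
q = √153.8 = 12.40 m²/s.
V₁ = q/y₁ = 15.58 m/s; Fr₁ = V₁/√(g·y₁) = 5.576.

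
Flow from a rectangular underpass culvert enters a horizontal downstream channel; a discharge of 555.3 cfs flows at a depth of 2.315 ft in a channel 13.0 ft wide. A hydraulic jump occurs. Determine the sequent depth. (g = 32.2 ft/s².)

q = Q/b = 555.3/13.0 = 42.72 ft²/s; V₁ = q/y₁ = 18.45 ft/s. Fr₁ = V₁/√(g·y₁) = 2.137.
By Bélanger, y₂/y₁ = ½[√(1 + 8Fr₁²) − 1] = ½[√37.538 − 1] = 2.563.
y₂ = 2.563 × 2.315 = 5.934 ft.

y₂ = 5.934 ft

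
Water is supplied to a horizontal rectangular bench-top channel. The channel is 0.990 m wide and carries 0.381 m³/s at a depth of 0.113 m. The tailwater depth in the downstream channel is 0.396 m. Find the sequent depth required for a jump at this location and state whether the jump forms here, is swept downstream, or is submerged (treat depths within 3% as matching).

y₂ = 0.464 m; the jump is swept downstream

q = Q/b = 0.381/0.990 = 0.385 m²/s; V₁ = q/y₁ = 3.41 m/s. Fr₁ = V₁/√(g·y₁) = 3.23.
By Bélanger, y₂/y₁ = ½[√(1 + 8Fr₁²) − 1] = ½[√84.71 − 1] = 4.10.
y₂ = 4.10 × 0.113 = 0.464 m.
Tailwater y_tw = 0.396 m: y_tw < y₂, so the jump is swept downstream.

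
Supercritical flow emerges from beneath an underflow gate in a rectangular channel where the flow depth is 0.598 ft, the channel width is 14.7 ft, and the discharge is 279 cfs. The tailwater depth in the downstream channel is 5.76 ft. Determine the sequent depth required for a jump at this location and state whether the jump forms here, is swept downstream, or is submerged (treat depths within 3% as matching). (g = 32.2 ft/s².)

q = Q/b = 279/14.7 = 19.0 ft²/s; V₁ = q/y₁ = 31.7 ft/s. Fr₁ = V₁/√(g·y₁) = 7.23.
Bélanger equation: y₂/y₁ = ½[√(1 + 8Fr₁²) − 1] = ½[√419.5 − 1] = 9.74.
y₂ = 9.74 × 0.598 = 5.83 ft.
Tailwater y_tw = 5.76 ft: y_tw ≈ y₂, so the jump forms here.

y₂ = 5.83 ft; the jump forms here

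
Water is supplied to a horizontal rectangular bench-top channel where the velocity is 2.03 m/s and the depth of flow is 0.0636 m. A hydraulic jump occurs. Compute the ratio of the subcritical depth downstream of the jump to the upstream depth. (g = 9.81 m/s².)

y₂/y₁ = 3.17

Fr₁ = V₁/√(g·y₁) = 2.03/√(9.81×0.0636) = 2.57.
Conjugate-depth relation: y₂/y₁ = ½[√(1 + 8Fr₁²) − 1] = ½[√53.84 − 1] = 3.17.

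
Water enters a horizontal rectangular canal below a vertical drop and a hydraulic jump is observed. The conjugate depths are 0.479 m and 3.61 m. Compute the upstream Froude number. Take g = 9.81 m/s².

For a rectangular channel the momentum equation gives q² = ½·g·y₁·y₂·(y₁ + y₂) = ½×9.81×0.479×3.61×4.09 = 34.7.
q = √34.7 = 5.89 m²/s.
V₁ = q/y₁ = 12.3 m/s; Fr₁ = V₁/√(g·y₁) = 5.67.

Fr₁ = 5.67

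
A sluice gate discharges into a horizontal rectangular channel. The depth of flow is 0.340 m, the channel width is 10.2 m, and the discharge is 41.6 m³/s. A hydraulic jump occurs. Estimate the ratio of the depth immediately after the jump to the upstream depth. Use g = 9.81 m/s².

q = Q/b = 41.6/10.2 = 4.08 m²/s; V₁ = q/y₁ = 12.0 m/s. Fr₁ = V₁/√(g·y₁) = 6.57.
Bélanger equation: y₂/y₁ = ½[√(1 + 8Fr₁²) − 1] = ½[√346.1 − 1] = 8.80.

y₂/y₁ = 8.80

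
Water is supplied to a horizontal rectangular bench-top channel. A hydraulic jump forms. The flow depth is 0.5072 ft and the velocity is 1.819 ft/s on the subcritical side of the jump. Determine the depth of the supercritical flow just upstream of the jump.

Fr₂ = V₂/√(g·y₂) = 1.819/√(32.2×0.5072) = 0.4501.
Applying the sequent-depth relation in reverse, y₁/y₂ = ½[√(1 + 8Fr₂²) − 1] = ½[√2.6208 − 1] = 0.3094.
y₁ = 0.3094 × 0.5072 = 0.1569 ft.

y₁ = 0.1569 ft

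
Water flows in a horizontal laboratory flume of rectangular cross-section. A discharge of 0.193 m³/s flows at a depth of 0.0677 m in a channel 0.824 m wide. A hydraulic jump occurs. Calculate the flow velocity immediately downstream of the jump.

q = Q/b = 0.193/0.824 = 0.234 m²/s; V₁ = q/y₁ = 3.46 m/s. Fr₁ = V₁/√(g·y₁) = 4.25.
Bélanger equation: y₂/y₁ = ½[√(1 + 8Fr₁²) − 1] = ½[√145.2 − 1] = 5.52.
y₂ = 5.52 × 0.0677 = 0.374 m.
V₂ = q/y₂ = 0.234/0.374 = 0.626 m/s.

V₂ = 0.626 m/s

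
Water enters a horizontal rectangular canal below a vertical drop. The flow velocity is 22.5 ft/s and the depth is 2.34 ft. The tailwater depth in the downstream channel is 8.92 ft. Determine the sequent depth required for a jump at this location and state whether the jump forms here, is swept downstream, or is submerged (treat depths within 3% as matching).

Fr₁ = V₁/√(g·y₁) = 22.5/√(32.2×2.34) = 2.59.
Bélanger equation: y₂/y₁ = ½[√(1 + 8Fr₁²) − 1] = ½[√54.75 − 1] = 3.20.
y₂ = 3.20 × 2.34 = 7.49 ft.
Tailwater y_tw = 8.92 ft: y_tw > y₂, so the jump is submerged.

y₂ = 7.49 ft; the jump is submerged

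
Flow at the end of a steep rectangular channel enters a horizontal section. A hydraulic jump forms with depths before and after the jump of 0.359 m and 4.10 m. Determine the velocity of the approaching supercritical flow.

V₁ = 15.8 m/s

For a rectangular channel the momentum equation gives q² = ½·g·y₁·y₂·(y₁ + y₂) = ½×9.81×0.359×4.10×4.46 = 32.2.
q = √32.2 = 5.67 m²/s.
V₁ = q/y₁ = 5.67/0.359 = 15.8 m/s.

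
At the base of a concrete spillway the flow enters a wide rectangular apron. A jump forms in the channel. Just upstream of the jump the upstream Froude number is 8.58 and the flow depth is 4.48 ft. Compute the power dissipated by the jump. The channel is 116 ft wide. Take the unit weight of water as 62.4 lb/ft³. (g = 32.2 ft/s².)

P = 704797 hp

Fr₁ = 8.58 (given).
Conjugate-depth relation: y₂/y₁ = ½[√(1 + 8Fr₁²) − 1] = ½[√589.9 − 1] = 11.6.
y₂ = 11.6 × 4.48 = 52.2 ft.
Head loss: ΔE = (y₂ − y₁)³/(4y₁y₂) = (52.2 − 4.48)³/(4×4.48×52.2) = 108437/935 = 116 ft.
V₁ = Fr₁·√(g·y₁) = 8.58×√(32.2×4.48) = 103 ft/s; q = V₁·y₁ = 462 ft²/s. Q = q·b = 462 × 116 = 53554 cfs. P = γ·Q·ΔE/550 = 62.4 × 53554 × 116 / 550 = 704797 hp.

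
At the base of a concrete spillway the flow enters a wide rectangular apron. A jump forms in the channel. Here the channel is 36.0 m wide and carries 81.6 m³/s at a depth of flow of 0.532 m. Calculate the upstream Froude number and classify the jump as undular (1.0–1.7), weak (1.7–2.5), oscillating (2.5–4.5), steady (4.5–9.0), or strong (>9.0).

q = Q/b = 81.6/36.0 = 2.27 m²/s; V₁ = q/y₁ = 4.26 m/s. Fr₁ = V₁/√(g·y₁) = 1.87.
Fr₁ = 1.87 lies in the weak range.

Fr₁ = 1.87; weak jump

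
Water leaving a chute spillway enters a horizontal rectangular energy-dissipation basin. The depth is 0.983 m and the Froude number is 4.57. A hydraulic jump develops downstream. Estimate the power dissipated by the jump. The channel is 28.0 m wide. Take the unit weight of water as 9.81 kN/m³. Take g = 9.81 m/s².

P = 19468 kW

Fr₁ = 4.57 (given).
Conjugate-depth relation: y₂/y₁ = ½[√(1 + 8Fr₁²) − 1] = ½[√168.1 − 1] = 5.98.
y₂ = 5.98 × 0.983 = 5.88 m.
Head loss: ΔE = (y₂ − y₁)³/(4y₁y₂) = (5.88 − 0.983)³/(4×0.983×5.88) = 117/23.1 = 5.08 m.
V₁ = Fr₁·√(g·y₁) = 4.57×√(9.81×0.983) = 14.2 m/s; q = V₁·y₁ = 14.0 m²/s. Q = q·b = 14.0 × 28.0 = 391 m³/s. P = γ·Q·ΔE = 9.81 × 391 × 5.08 = 19468 kW.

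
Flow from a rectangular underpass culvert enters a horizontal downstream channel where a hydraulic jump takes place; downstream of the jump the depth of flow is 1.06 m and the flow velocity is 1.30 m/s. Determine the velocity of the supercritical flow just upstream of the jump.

V₁ = 5.03 m/s

Fr₂ = V₂/√(g·y₂) = 1.30/√(9.81×1.06) = 0.403.
From the momentum equation (using Fr₂), y₁/y₂ = ½[√(1 + 8Fr₂²) − 1] = ½[√2.300 − 1] = 0.258.
y₁ = 0.258 × 1.06 = 0.274 m.
V₁ = q/y₁ = 1.38/0.274 = 5.03 m/s.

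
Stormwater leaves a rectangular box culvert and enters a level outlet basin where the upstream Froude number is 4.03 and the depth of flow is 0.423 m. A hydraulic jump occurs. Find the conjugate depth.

Fr₁ = 4.03 (given).
By Bélanger, y₂/y₁ = ½[√(1 + 8Fr₁²) − 1] = ½[√130.9 − 1] = 5.22.
y₂ = 5.22 × 0.423 = 2.21 m.

y₂ = 2.21 m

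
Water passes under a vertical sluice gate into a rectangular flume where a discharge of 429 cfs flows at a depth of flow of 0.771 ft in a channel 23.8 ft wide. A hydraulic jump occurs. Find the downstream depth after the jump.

q = Q/b = 429/23.8 = 18.0 ft²/s; V₁ = q/y₁ = 23.4 ft/s. Fr₁ = V₁/√(g·y₁) = 4.69.
Conjugate-depth relation: y₂/y₁ = ½[√(1 + 8Fr₁²) − 1] = ½[√177.1 − 1] = 6.15.
y₂ = 6.15 × 0.771 = 4.75 ft.

y₂ = 4.75 ft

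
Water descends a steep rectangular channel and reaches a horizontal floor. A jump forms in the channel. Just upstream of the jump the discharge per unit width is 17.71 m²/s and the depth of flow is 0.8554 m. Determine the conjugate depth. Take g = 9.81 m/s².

V₁ = q/y₁ = 17.71/0.8554 = 20.70 m/s. Fr₁ = V₁/√(g·y₁) = 20.70/√(9.81×0.8554) = 7.147.
From the momentum equation for a rectangular channel, y₂/y₁ = ½[√(1 + 8Fr₁²) − 1] = ½[√409.65 − 1] = 9.620.
y₂ = 9.620 × 0.8554 = 8.229 m.

y₂ = 8.229 m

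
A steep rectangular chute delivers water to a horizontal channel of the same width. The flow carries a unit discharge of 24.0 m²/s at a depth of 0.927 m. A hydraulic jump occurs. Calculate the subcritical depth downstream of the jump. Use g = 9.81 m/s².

y₂ = 10.8 m

V₁ = q/y₁ = 24.0/0.927 = 25.9 m/s. Fr₁ = V₁/√(g·y₁) = 25.9/√(9.81×0.927) = 8.59.
Sequent-depth ratio: y₂/y₁ = ½[√(1 + 8Fr₁²) − 1] = ½[√590.7 − 1] = 11.7.
y₂ = 11.7 × 0.927 = 10.8 m.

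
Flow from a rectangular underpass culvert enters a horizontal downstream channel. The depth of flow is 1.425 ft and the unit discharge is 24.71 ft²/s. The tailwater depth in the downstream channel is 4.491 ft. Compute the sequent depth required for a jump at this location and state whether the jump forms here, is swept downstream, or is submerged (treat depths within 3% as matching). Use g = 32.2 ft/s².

V₁ = q/y₁ = 24.71/1.425 = 17.34 ft/s. Fr₁ = V₁/√(g·y₁) = 17.34/√(32.2×1.425) = 2.560.
Bélanger equation: y₂/y₁ = ½[√(1 + 8Fr₁²) − 1] = ½[√53.425 − 1] = 3.155.
y₂ = 3.155 × 1.425 = 4.495 ft.
Tailwater y_tw = 4.491 ft: y_tw ≈ y₂, so the jump forms here.

y₂ = 4.495 ft; the jump forms here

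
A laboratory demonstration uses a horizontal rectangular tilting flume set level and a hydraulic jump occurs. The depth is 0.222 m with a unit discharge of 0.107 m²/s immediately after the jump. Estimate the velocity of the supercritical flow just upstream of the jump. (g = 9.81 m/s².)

V₂ = q/y₂ = 0.107/0.222 = 0.482 m/s; Fr₂ = V₂/√(g·y₂) = 0.327.
From the momentum equation (using Fr₂), y₁/y₂ = ½[√(1 + 8Fr₂²) − 1] = ½[√1.853 − 1] = 0.181.
y₁ = 0.181 × 0.222 = 0.0401 m.
V₁ = q/y₁ = 0.107/0.0401 = 2.67 m/s.

V₁ = 2.67 m/s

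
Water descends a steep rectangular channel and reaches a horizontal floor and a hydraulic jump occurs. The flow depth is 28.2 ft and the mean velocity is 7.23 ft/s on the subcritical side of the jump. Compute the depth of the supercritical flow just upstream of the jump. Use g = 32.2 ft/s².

Fr₂ = V₂/√(g·y₂) = 7.23/√(32.2×28.2) = 0.240.
The Bélanger relation is symmetric: y₁/y₂ = ½[√(1 + 8Fr₂²) − 1] = ½[√1.461 − 1] = 0.104.
y₁ = 0.104 × 28.2 = 2.94 ft.

y₁ = 2.94 ft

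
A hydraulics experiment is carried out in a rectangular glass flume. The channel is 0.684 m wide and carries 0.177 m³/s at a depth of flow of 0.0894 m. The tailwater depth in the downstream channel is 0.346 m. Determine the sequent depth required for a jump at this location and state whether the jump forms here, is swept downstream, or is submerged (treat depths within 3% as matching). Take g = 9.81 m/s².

q = Q/b = 0.177/0.684 = 0.259 m²/s; V₁ = q/y₁ = 2.89 m/s. Fr₁ = V₁/√(g·y₁) = 3.09.
Sequent-depth ratio: y₂/y₁ = ½[√(1 + 8Fr₁²) − 1] = ½[√77.43 − 1] = 3.90.
y₂ = 3.90 × 0.0894 = 0.349 m.
Tailwater y_tw = 0.346 m: y_tw ≈ y₂, so the jump forms here.

y₂ = 0.349 m; the jump forms here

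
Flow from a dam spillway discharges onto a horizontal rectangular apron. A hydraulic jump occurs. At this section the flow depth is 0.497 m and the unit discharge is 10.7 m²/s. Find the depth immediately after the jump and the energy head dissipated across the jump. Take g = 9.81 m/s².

y₂ = 6.61 m; ΔE = 17.4 m

V₁ = q/y₁ = 10.7/0.497 = 21.5 m/s. Fr₁ = V₁/√(g·y₁) = 21.5/√(9.81×0.497) = 9.75.
By Bélanger, y₂/y₁ = ½[√(1 + 8Fr₁²) − 1] = ½[√761.5 − 1] = 13.3.
y₂ = 13.3 × 0.497 = 6.61 m.
Head loss: ΔE = (y₂ − y₁)³/(4y₁y₂) = (6.61 − 0.497)³/(4×0.497×6.61) = 228/13.1 = 17.4 m.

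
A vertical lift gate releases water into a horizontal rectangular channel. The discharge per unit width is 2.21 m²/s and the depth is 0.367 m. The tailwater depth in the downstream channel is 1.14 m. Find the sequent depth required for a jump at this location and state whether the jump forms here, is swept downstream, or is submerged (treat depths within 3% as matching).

V₁ = q/y₁ = 2.21/0.367 = 6.02 m/s. Fr₁ = V₁/√(g·y₁) = 6.02/√(9.81×0.367) = 3.17.
By Bélanger, y₂/y₁ = ½[√(1 + 8Fr₁²) − 1] = ½[√81.58 − 1] = 4.02.
y₂ = 4.02 × 0.367 = 1.47 m.
Tailwater y_tw = 1.14 m: y_tw < y₂, so the jump is swept downstream.

y₂ = 1.47 m; the jump is swept downstream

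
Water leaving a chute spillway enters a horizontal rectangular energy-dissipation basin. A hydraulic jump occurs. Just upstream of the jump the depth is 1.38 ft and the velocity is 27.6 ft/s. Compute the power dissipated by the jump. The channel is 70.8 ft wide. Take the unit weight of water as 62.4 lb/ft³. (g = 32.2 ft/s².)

P = 1646 hp

Fr₁ = V₁/√(g·y₁) = 27.6/√(32.2×1.38) = 4.14.
By Bélanger, y₂/y₁ = ½[√(1 + 8Fr₁²) − 1] = ½[√138.1 − 1] = 5.38.
y₂ = 5.38 × 1.38 = 7.42 ft.
Head loss: ΔE = (y₂ − y₁)³/(4y₁y₂) = (7.42 − 1.38)³/(4×1.38×7.42) = 220/41.0 = 5.38 ft.
q = V₁·y₁ = 27.6 × 1.38 = 38.1 ft²/s. Q = q·b = 38.1 × 70.8 = 2697 cfs. P = γ·Q·ΔE/550 = 62.4 × 2697 × 5.38 / 550 = 1646 hp.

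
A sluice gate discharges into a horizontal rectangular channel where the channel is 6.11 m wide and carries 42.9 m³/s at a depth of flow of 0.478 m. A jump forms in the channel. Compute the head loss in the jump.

q = Q/b = 42.9/6.11 = 7.02 m²/s; V₁ = q/y₁ = 14.7 m/s. Fr₁ = V₁/√(g·y₁) = 6.78.
Sequent-depth ratio: y₂/y₁ = ½[√(1 + 8Fr₁²) − 1] = ½[√369.1 − 1] = 9.11.
y₂ = 9.11 × 0.478 = 4.35 m.
V₂ = q/y₂ = 7.02/4.35 = 1.61 m/s. E₁ = y₁ + V₁²/2g = 11.5 m; E₂ = y₂ + V₂²/2g = 4.49 m. ΔE = E₁ − E₂ = 6.99 m.

ΔE = 6.99 m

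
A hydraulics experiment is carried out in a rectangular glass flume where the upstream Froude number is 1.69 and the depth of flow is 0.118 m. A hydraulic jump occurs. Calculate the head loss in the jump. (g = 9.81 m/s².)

ΔE = 0.0127 m

Fr₁ = 1.69 (given).
Bélanger equation: y₂/y₁ = ½[√(1 + 8Fr₁²) − 1] = ½[√23.85 − 1] = 1.94.
y₂ = 1.94 × 0.118 = 0.229 m.
V₁ = Fr₁·√(g·y₁) = 1.69×√(9.81×0.118) = 1.82 m/s; q = V₁·y₁ = 0.215 m²/s. V₂ = q/y₂ = 0.215/0.229 = 0.936 m/s. E₁ = y₁ + V₁²/2g = 0.287 m; E₂ = y₂ + V₂²/2g = 0.274 m. ΔE = E₁ − E₂ = 0.0127 m.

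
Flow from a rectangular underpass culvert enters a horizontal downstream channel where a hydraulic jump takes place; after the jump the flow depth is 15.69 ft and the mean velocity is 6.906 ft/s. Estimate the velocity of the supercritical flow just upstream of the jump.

V₁ = 42.52 ft/s

Fr₂ = V₂/√(g·y₂) = 6.906/√(32.2×15.69) = 0.3072.
The Bélanger relation is symmetric: y₁/y₂ = ½[√(1 + 8Fr₂²) − 1] = ½[√1.7552 − 1] = 0.1624.
y₁ = 0.1624 × 15.69 = 2.548 ft.
V₁ = q/y₁ = 108.4/2.548 = 42.52 ft/s.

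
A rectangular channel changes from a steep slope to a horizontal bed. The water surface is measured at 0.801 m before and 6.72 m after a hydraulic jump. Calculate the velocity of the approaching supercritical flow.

For a rectangular channel the momentum equation gives q² = ½·g·y₁·y₂·(y₁ + y₂) = ½×9.81×0.801×6.72×7.52 = 199.
q = √199 = 14.1 m²/s.
V₁ = q/y₁ = 14.1/0.801 = 17.6 m/s.

V₁ = 17.6 m/s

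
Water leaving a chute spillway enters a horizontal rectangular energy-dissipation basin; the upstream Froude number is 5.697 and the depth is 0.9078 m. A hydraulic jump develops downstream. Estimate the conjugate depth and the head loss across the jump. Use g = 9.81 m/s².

y₂ = 6.874 m; ΔE = 8.508 m

Fr₁ = 5.697 (given).
By Bélanger, y₂/y₁ = ½[√(1 + 8Fr₁²) − 1] = ½[√260.65 − 1] = 7.572.
y₂ = 7.572 × 0.9078 = 6.874 m.
Head loss: ΔE = (y₂ − y₁)³/(4y₁y₂) = (6.874 − 0.9078)³/(4×0.9078×6.874) = 212.4/24.96 = 8.508 m.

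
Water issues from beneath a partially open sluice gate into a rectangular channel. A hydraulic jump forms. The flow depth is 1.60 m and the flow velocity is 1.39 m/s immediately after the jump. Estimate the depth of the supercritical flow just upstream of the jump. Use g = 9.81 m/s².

y₁ = 0.327 m

Fr₂ = V₂/√(g·y₂) = 1.39/√(9.81×1.60) = 0.351.
Applying the sequent-depth relation in reverse, y₁/y₂ = ½[√(1 + 8Fr₂²) − 1] = ½[√1.985 − 1] = 0.204.
y₁ = 0.204 × 1.60 = 0.327 m.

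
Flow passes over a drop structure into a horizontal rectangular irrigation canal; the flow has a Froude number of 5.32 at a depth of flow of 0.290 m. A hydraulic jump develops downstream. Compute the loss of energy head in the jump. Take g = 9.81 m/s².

Fr₁ = 5.32 (given).
Conjugate-depth relation: y₂/y₁ = ½[√(1 + 8Fr₁²) − 1] = ½[√227.4 − 1] = 7.04.
y₂ = 7.04 × 0.290 = 2.04 m.
V₁ = Fr₁·√(g·y₁) = 5.32×√(9.81×0.290) = 8.97 m/s; q = V₁·y₁ = 2.60 m²/s. V₂ = q/y₂ = 2.60/2.04 = 1.27 m/s. E₁ = y₁ + V₁²/2g = 4.39 m; E₂ = y₂ + V₂²/2g = 2.12 m. ΔE = E₁ − E₂ = 2.27 m.

ΔE = 2.27 m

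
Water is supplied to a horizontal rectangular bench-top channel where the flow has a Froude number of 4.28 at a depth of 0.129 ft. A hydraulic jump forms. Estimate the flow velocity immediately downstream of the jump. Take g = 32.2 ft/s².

V₂ = 1.57 ft/s

Fr₁ = 4.28 (given).
Sequent-depth ratio: y₂/y₁ = ½[√(1 + 8Fr₁²) − 1] = ½[√147.5 − 1] = 5.57.
y₂ = 5.57 × 0.129 = 0.719 ft.
V₁ = Fr₁·√(g·y₁) = 4.28×√(32.2×0.129) = 8.72 ft/s; q = V₁·y₁ = 1.13 ft²/s.
V₂ = q/y₂ = 1.13/0.719 = 1.57 ft/s.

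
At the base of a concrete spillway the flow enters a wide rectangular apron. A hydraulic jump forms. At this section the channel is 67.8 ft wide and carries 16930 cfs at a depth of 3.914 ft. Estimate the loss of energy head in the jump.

q = Q/b = 16930/67.8 = 249.7 ft²/s; V₁ = q/y₁ = 63.80 ft/s. Fr₁ = V₁/√(g·y₁) = 5.683.
Bélanger equation: y₂/y₁ = ½[√(1 + 8Fr₁²) − 1] = ½[√259.36 − 1] = 7.552.
y₂ = 7.552 × 3.914 = 29.56 ft.
Head loss: ΔE = (y₂ − y₁)³/(4y₁y₂) = (29.56 − 3.914)³/(4×3.914×29.56) = 16868/462.8 = 36.45 ft.

ΔE = 36.45 ft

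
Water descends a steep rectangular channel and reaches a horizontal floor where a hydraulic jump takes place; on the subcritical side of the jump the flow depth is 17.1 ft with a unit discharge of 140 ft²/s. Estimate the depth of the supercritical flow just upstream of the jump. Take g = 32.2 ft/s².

y₁ = 3.46 ft

V₂ = q/y₂ = 140/17.1 = 8.19 ft/s; Fr₂ = V₂/√(g·y₂) = 0.349.
Since the conjugate-depth ratio holds either way, y₁/y₂ = ½[√(1 + 8Fr₂²) − 1] = ½[√1.974 − 1] = 0.202.
y₁ = 0.202 × 17.1 = 3.46 ft.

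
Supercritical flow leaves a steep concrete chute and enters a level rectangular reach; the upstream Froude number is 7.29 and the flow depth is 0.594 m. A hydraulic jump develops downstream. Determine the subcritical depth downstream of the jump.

Fr₁ = 7.29 (given).
Sequent-depth ratio: y₂/y₁ = ½[√(1 + 8Fr₁²) − 1] = ½[√426.2 − 1] = 9.82.
y₂ = 9.82 × 0.594 = 5.83 m.

y₂ = 5.83 m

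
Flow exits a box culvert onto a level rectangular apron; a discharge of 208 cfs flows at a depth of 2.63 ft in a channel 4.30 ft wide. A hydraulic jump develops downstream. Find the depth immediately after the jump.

q = Q/b = 208/4.30 = 48.4 ft²/s; V₁ = q/y₁ = 18.4 ft/s. Fr₁ = V₁/√(g·y₁) = 2.00.
Conjugate-depth relation: y₂/y₁ = ½[√(1 + 8Fr₁²) − 1] = ½[√32.96 − 1] = 2.37.
y₂ = 2.37 × 2.63 = 6.23 ft.

y₂ = 6.23 ft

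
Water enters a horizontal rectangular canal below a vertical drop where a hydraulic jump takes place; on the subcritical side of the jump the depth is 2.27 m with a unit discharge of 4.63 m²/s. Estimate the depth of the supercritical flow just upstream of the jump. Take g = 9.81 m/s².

y₁ = 0.658 m

V₂ = q/y₂ = 4.63/2.27 = 2.04 m/s; Fr₂ = V₂/√(g·y₂) = 0.432.
Applying the sequent-depth relation in reverse, y₁/y₂ = ½[√(1 + 8Fr₂²) − 1] = ½[√2.495 − 1] = 0.290.
y₁ = 0.290 × 2.27 = 0.658 m.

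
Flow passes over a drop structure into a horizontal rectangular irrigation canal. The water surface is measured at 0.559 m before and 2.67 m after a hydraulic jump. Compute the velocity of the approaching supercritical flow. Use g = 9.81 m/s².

V₁ = 8.70 m/s

For a rectangular channel the momentum equation gives q² = ½·g·y₁·y₂·(y₁ + y₂) = ½×9.81×0.559×2.67×3.23 = 23.6.
q = √23.6 = 4.86 m²/s.
V₁ = q/y₁ = 4.86/0.559 = 8.70 m/s.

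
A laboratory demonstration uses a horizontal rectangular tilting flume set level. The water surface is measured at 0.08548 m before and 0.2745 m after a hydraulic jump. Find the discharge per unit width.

q = 0.2035 m²/s

For a rectangular channel the momentum equation gives q² = ½·g·y₁·y₂·(y₁ + y₂) = ½×9.81×0.08548×0.2745×0.3600 = 0.04143.
q = √0.04143 = 0.2035 m²/s.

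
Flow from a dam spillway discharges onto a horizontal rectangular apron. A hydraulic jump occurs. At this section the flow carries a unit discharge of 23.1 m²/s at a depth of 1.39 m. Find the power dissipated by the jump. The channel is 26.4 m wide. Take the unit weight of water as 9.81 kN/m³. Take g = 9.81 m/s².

P = 41165 kW

V₁ = q/y₁ = 23.1/1.39 = 16.6 m/s. Fr₁ = V₁/√(g·y₁) = 16.6/√(9.81×1.39) = 4.50.
By Bélanger, y₂/y₁ = ½[√(1 + 8Fr₁²) − 1] = ½[√163.0 − 1] = 5.88.
y₂ = 5.88 × 1.39 = 8.18 m.
Head loss: ΔE = (y₂ − y₁)³/(4y₁y₂) = (8.18 − 1.39)³/(4×1.39×8.18) = 313/45.5 = 6.88 m.
Q = q·b = 23.1 × 26.4 = 610 m³/s. P = γ·Q·ΔE = 9.81 × 610 × 6.88 = 41165 kW.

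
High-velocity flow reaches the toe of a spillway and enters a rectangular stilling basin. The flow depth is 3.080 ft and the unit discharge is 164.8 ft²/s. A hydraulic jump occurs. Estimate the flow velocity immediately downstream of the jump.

V₁ = q/y₁ = 164.8/3.080 = 53.51 ft/s. Fr₁ = V₁/√(g·y₁) = 53.51/√(32.2×3.080) = 5.373.
Sequent-depth ratio: y₂/y₁ = ½[√(1 + 8Fr₁²) − 1] = ½[√231.94 − 1] = 7.115.
y₂ = 7.115 × 3.080 = 21.91 ft.
V₂ = q/y₂ = 164.8/21.91 = 7.520 ft/s.

V₂ = 7.520 ft/s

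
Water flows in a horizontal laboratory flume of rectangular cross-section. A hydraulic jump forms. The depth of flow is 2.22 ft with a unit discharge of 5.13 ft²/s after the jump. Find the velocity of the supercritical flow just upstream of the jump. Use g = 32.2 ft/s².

V₁ = 17.5 ft/s

V₂ = q/y₂ = 5.13/2.22 = 2.31 ft/s; Fr₂ = V₂/√(g·y₂) = 0.273.
From the momentum equation (using Fr₂), y₁/y₂ = ½[√(1 + 8Fr₂²) − 1] = ½[√1.598 − 1] = 0.132.
y₁ = 0.132 × 2.22 = 0.293 ft.
V₁ = q/y₁ = 5.13/0.293 = 17.5 ft/s.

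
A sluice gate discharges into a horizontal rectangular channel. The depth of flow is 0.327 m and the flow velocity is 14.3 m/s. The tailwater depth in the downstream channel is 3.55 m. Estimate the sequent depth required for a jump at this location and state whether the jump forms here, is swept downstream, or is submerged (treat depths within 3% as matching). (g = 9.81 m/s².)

y₂ = 3.53 m; the jump forms here

Fr₁ = V₁/√(g·y₁) = 14.3/√(9.81×0.327) = 7.98.
By Bélanger, y₂/y₁ = ½[√(1 + 8Fr₁²) − 1] = ½[√511.0 − 1] = 10.8.
y₂ = 10.8 × 0.327 = 3.53 m.
Tailwater y_tw = 3.55 m: y_tw ≈ y₂, so the jump forms here.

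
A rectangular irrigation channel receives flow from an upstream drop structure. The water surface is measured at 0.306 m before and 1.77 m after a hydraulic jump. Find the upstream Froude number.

For a rectangular channel the momentum equation gives q² = ½·g·y₁·y₂·(y₁ + y₂) = ½×9.81×0.306×1.77×2.08 = 5.52.
q = √5.52 = 2.35 m²/s.
V₁ = q/y₁ = 7.67 m/s; Fr₁ = V₁/√(g·y₁) = 4.43.

Fr₁ = 4.43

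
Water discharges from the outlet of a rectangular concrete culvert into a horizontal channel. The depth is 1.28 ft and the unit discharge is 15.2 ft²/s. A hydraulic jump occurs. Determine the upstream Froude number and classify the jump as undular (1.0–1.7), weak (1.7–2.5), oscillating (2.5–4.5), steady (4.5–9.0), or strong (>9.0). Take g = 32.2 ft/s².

V₁ = q/y₁ = 15.2/1.28 = 11.9 ft/s. Fr₁ = V₁/√(g·y₁) = 11.9/√(32.2×1.28) = 1.85.
Fr₁ = 1.85 lies in the weak range.

Fr₁ = 1.85; weak jump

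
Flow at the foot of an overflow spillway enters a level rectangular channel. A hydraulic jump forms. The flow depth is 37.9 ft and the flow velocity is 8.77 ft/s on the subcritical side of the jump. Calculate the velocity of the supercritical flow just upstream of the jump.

Fr₂ = V₂/√(g·y₂) = 8.77/√(32.2×37.9) = 0.251.
The Bélanger relation is symmetric: y₁/y₂ = ½[√(1 + 8Fr₂²) − 1] = ½[√1.504 − 1] = 0.113.
y₁ = 0.113 × 37.9 = 4.29 ft.
V₁ = q/y₁ = 332/4.29 = 77.5 ft/s.

V₁ = 77.5 ft/s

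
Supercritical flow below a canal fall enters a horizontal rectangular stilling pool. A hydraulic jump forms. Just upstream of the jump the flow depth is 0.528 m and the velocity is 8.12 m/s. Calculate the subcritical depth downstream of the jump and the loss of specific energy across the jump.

Fr₁ = V₁/√(g·y₁) = 8.12/√(9.81×0.528) = 3.57.
Bélanger equation: y₂/y₁ = ½[√(1 + 8Fr₁²) − 1] = ½[√102.8 − 1] = 4.57.
y₂ = 4.57 × 0.528 = 2.41 m.
q = V₁·y₁ = 8.12 × 0.528 = 4.29 m²/s. V₂ = q/y₂ = 4.29/2.41 = 1.78 m/s. E₁ = y₁ + V₁²/2g = 3.89 m; E₂ = y₂ + V₂²/2g = 2.57 m. ΔE = E₁ − E₂ = 1.31 m.

y₂ = 2.41 m; ΔE = 1.31 m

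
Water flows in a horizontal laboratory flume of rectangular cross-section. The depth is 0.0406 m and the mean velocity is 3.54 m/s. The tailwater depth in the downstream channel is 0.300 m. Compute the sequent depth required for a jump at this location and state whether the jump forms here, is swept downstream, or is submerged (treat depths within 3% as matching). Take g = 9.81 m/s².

y₂ = 0.302 m; the jump forms here

Fr₁ = V₁/√(g·y₁) = 3.54/√(9.81×0.0406) = 5.61.
Conjugate-depth relation: y₂/y₁ = ½[√(1 + 8Fr₁²) − 1] = ½[√252.7 − 1] = 7.45.
y₂ = 7.45 × 0.0406 = 0.302 m.
Tailwater y_tw = 0.300 m: y_tw ≈ y₂, so the jump forms here.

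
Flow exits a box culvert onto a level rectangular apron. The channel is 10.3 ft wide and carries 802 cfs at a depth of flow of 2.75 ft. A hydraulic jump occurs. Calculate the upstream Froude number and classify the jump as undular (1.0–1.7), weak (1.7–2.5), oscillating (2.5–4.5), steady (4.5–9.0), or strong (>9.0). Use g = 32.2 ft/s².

q = Q/b = 802/10.3 = 77.9 ft²/s; V₁ = q/y₁ = 28.3 ft/s. Fr₁ = V₁/√(g·y₁) = 3.01.
Fr₁ = 3.01 lies in the oscillating range.

Fr₁ = 3.01; oscillating jump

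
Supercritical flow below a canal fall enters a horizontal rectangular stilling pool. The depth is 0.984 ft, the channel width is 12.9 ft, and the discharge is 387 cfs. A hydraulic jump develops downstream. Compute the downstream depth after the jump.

q = Q/b = 387/12.9 = 30.0 ft²/s; V₁ = q/y₁ = 30.5 ft/s. Fr₁ = V₁/√(g·y₁) = 5.42.
Sequent-depth ratio: y₂/y₁ = ½[√(1 + 8Fr₁²) − 1] = ½[√235.7 − 1] = 7.18.
y₂ = 7.18 × 0.984 = 7.06 ft.

y₂ = 7.06 ft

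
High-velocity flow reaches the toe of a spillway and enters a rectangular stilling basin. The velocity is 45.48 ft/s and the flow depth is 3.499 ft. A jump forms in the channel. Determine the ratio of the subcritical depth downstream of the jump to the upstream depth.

Fr₁ = V₁/√(g·y₁) = 45.48/√(32.2×3.499) = 4.285.
From the momentum equation for a rectangular channel, y₂/y₁ = ½[√(1 + 8Fr₁²) − 1] = ½[√147.87 − 1] = 5.580.

y₂/y₁ = 5.580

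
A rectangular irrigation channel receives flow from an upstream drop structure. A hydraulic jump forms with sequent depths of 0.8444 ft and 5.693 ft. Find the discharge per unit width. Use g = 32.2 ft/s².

q = 22.49 ft²/s

For a rectangular channel the momentum equation gives q² = ½·g·y₁·y₂·(y₁ + y₂) = ½×32.2×0.8444×5.693×6.537 = 506.0.
q = √506.0 = 22.49 ft²/s.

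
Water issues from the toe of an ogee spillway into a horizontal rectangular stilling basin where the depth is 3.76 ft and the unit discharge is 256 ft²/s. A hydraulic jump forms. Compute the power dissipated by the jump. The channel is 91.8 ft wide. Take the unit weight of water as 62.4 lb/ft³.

P = 116278 hp

V₁ = q/y₁ = 256/3.76 = 68.1 ft/s. Fr₁ = V₁/√(g·y₁) = 68.1/√(32.2×3.76) = 6.19.
Sequent-depth ratio: y₂/y₁ = ½[√(1 + 8Fr₁²) − 1] = ½[√307.3 − 1] = 8.27.
y₂ = 8.27 × 3.76 = 31.1 ft.
V₂ = q/y₂ = 256/31.1 = 8.24 ft/s. E₁ = y₁ + V₁²/2g = 75.7 ft; E₂ = y₂ + V₂²/2g = 32.1 ft. ΔE = E₁ − E₂ = 43.6 ft.
Q = q·b = 256 × 91.8 = 23501 cfs. P = γ·Q·ΔE/550 = 62.4 × 23501 × 43.6 / 550 = 116278 hp.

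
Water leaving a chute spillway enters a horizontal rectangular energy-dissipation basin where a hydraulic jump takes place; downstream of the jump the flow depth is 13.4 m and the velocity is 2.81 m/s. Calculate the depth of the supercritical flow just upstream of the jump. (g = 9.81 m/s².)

Fr₂ = V₂/√(g·y₂) = 2.81/√(9.81×13.4) = 0.245.
From the momentum equation (using Fr₂), y₁/y₂ = ½[√(1 + 8Fr₂²) − 1] = ½[√1.481 − 1] = 0.108.
y₁ = 0.108 × 13.4 = 1.45 m.

y₁ = 1.45 m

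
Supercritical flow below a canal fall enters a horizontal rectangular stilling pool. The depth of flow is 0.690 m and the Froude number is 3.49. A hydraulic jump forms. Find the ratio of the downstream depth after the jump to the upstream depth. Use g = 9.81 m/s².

y₂/y₁ = 4.46

Fr₁ = 3.49 (given).
Conjugate-depth relation: y₂/y₁ = ½[√(1 + 8Fr₁²) − 1] = ½[√98.44 − 1] = 4.46.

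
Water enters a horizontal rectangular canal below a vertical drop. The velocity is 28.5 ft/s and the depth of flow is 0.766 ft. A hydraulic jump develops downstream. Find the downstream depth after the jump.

y₂ = 5.85 ft

Fr₁ = V₁/√(g·y₁) = 28.5/√(32.2×0.766) = 5.74.
Conjugate-depth relation: y₂/y₁ = ½[√(1 + 8Fr₁²) − 1] = ½[√264.4 − 1] = 7.63.
y₂ = 7.63 × 0.766 = 5.85 ft.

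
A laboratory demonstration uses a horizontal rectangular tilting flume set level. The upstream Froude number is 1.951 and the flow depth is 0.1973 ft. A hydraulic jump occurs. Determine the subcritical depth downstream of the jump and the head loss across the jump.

Fr₁ = 1.951 (given).
From the momentum equation for a rectangular channel, y₂/y₁ = ½[√(1 + 8Fr₁²) − 1] = ½[√31.451 − 1] = 2.304.
y₂ = 2.304 × 0.1973 = 0.4546 ft.
V₁ = Fr₁·√(g·y₁) = 1.951×√(32.2×0.1973) = 4.918 ft/s; q = V₁·y₁ = 0.9702 ft²/s. V₂ = q/y₂ = 0.9702/0.4546 = 2.134 ft/s. E₁ = y₁ + V₁²/2g = 0.5728 ft; E₂ = y₂ + V₂²/2g = 0.5253 ft. ΔE = E₁ − E₂ = 0.04748 ft.

y₂ = 0.4546 ft; ΔE = 0.04748 ft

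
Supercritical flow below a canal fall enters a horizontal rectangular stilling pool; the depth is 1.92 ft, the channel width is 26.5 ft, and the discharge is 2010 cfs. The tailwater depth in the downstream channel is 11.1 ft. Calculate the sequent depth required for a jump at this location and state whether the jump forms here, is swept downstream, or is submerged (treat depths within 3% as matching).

q = Q/b = 2010/26.5 = 75.8 ft²/s; V₁ = q/y₁ = 39.5 ft/s. Fr₁ = V₁/√(g·y₁) = 5.02.
From the momentum equation for a rectangular channel, y₂/y₁ = ½[√(1 + 8Fr₁²) − 1] = ½[√202.9 − 1] = 6.62.
y₂ = 6.62 × 1.92 = 12.7 ft.
Tailwater y_tw = 11.1 ft: y_tw < y₂, so the jump is swept downstream.

y₂ = 12.7 ft; the jump is swept downstream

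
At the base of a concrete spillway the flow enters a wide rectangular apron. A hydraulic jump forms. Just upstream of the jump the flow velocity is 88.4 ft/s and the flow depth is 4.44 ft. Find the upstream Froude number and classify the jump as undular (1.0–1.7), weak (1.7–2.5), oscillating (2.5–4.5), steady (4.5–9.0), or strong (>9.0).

Fr₁ = V₁/√(g·y₁) = 88.4/√(32.2×4.44) = 7.39.
Fr₁ = 7.39 lies in the steady range.

Fr₁ = 7.39; steady jump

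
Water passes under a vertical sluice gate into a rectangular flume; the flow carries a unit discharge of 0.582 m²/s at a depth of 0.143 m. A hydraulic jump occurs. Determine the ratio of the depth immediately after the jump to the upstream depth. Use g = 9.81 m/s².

y₂/y₁ = 4.39

V₁ = q/y₁ = 0.582/0.143 = 4.07 m/s. Fr₁ = V₁/√(g·y₁) = 4.07/√(9.81×0.143) = 3.44.
By Bélanger, y₂/y₁ = ½[√(1 + 8Fr₁²) − 1] = ½[√95.46 − 1] = 4.39.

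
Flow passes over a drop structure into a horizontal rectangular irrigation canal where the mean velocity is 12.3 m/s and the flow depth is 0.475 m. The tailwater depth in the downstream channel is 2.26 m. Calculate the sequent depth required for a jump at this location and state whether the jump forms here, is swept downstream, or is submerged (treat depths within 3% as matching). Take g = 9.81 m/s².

Fr₁ = V₁/√(g·y₁) = 12.3/√(9.81×0.475) = 5.70.
Conjugate-depth relation: y₂/y₁ = ½[√(1 + 8Fr₁²) − 1] = ½[√260.7 − 1] = 7.57.
y₂ = 7.57 × 0.475 = 3.60 m.
Tailwater y_tw = 2.26 m: y_tw < y₂, so the jump is swept downstream.

y₂ = 3.60 m; the jump is swept downstream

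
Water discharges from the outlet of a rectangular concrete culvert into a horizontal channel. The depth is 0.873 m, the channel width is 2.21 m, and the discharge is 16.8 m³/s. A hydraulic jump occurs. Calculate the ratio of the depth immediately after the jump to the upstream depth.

q = Q/b = 16.8/2.21 = 7.60 m²/s; V₁ = q/y₁ = 8.71 m/s. Fr₁ = V₁/√(g·y₁) = 2.98.
Conjugate-depth relation: y₂/y₁ = ½[√(1 + 8Fr₁²) − 1] = ½[√71.83 − 1] = 3.74.

y₂/y₁ = 3.74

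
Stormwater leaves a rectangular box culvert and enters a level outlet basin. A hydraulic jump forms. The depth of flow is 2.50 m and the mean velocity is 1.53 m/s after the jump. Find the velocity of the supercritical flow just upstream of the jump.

Fr₂ = V₂/√(g·y₂) = 1.53/√(9.81×2.50) = 0.309.
Since the conjugate-depth ratio holds either way, y₁/y₂ = ½[√(1 + 8Fr₂²) − 1] = ½[√1.764 − 1] = 0.164.
y₁ = 0.164 × 2.50 = 0.410 m.
V₁ = q/y₁ = 3.83/0.410 = 9.33 m/s.

V₁ = 9.33 m/s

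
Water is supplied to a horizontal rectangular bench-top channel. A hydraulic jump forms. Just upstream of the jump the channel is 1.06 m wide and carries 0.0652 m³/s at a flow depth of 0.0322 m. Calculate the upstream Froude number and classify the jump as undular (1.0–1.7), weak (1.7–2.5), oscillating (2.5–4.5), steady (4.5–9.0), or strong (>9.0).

Fr₁ = 3.40; oscillating jump

q = Q/b = 0.0652/1.06 = 0.0615 m²/s; V₁ = q/y₁ = 1.91 m/s. Fr₁ = V₁/√(g·y₁) = 3.40.
Fr₁ = 3.40 lies in the oscillating range.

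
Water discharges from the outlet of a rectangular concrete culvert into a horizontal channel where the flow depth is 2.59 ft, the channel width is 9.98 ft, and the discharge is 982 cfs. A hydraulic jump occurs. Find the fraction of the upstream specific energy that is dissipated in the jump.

q = Q/b = 982/9.98 = 98.4 ft²/s; V₁ = q/y₁ = 38.0 ft/s. Fr₁ = V₁/√(g·y₁) = 4.16.
By Bélanger, y₂/y₁ = ½[√(1 + 8Fr₁²) − 1] = ½[√139.5 − 1] = 5.40.
y₂ = 5.40 × 2.59 = 14.0 ft.
E₁ = y₁ + V₁²/2g = 25.0 ft. ΔE = (y₂ − y₁)³/(4y₁y₂) = 10.2 ft. ΔE/E₁ = 10.2/25.0 = 0.409.

ΔE/E₁ = 0.409 (40.9%)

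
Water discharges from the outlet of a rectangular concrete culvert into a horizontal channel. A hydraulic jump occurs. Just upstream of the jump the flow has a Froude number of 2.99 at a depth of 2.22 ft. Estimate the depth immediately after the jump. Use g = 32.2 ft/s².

y₂ = 8.34 ft

Fr₁ = 2.99 (given).
Conjugate-depth relation: y₂/y₁ = ½[√(1 + 8Fr₁²) − 1] = ½[√72.52 − 1] = 3.76.
y₂ = 3.76 × 2.22 = 8.34 ft.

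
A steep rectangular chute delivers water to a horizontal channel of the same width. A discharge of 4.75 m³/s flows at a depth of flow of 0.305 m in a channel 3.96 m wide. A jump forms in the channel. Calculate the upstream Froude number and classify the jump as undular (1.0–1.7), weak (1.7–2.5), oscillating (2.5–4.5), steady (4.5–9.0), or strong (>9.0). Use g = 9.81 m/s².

Fr₁ = 2.27; weak jump

q = Q/b = 4.75/3.96 = 1.20 m²/s; V₁ = q/y₁ = 3.93 m/s. Fr₁ = V₁/√(g·y₁) = 2.27.
Fr₁ = 2.27 lies in the weak range.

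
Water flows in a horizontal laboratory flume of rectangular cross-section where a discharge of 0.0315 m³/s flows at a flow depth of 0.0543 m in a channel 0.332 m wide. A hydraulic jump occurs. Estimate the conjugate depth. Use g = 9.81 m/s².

q = Q/b = 0.0315/0.332 = 0.0949 m²/s; V₁ = q/y₁ = 1.75 m/s. Fr₁ = V₁/√(g·y₁) = 2.39.
Conjugate-depth relation: y₂/y₁ = ½[√(1 + 8Fr₁²) − 1] = ½[√46.85 − 1] = 2.92.
y₂ = 2.92 × 0.0543 = 0.159 m.

y₂ = 0.159 m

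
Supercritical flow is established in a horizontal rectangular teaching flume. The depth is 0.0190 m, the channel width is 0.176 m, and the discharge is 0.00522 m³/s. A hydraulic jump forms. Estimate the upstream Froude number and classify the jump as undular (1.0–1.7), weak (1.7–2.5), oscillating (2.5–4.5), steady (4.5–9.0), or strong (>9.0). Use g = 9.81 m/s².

q = Q/b = 0.00522/0.176 = 0.0297 m²/s; V₁ = q/y₁ = 1.56 m/s. Fr₁ = V₁/√(g·y₁) = 3.62.
Fr₁ = 3.62 lies in the oscillating range.

Fr₁ = 3.62; oscillating jump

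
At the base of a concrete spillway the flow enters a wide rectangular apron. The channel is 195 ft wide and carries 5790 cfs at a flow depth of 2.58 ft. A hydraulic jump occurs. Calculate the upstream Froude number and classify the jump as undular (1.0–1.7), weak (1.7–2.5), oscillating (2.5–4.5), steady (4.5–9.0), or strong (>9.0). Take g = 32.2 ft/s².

q = Q/b = 5790/195 = 29.7 ft²/s; V₁ = q/y₁ = 11.5 ft/s. Fr₁ = V₁/√(g·y₁) = 1.26.
Fr₁ = 1.26 lies in the undular range.

Fr₁ = 1.26; undular jump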